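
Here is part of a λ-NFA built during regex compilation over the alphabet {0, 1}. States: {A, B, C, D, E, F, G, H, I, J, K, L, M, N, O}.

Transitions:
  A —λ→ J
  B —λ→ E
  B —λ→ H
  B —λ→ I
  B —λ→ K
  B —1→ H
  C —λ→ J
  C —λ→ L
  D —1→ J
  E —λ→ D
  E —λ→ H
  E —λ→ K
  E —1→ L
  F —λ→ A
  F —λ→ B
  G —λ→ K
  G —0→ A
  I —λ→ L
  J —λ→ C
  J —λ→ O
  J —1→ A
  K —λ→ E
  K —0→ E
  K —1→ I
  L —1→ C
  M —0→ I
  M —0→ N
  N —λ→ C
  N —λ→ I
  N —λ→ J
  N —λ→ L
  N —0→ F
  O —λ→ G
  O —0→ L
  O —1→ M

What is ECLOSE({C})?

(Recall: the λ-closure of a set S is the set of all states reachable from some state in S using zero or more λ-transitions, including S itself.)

Start with {C}.
From C via λ: add J, L.
From J via λ: add O.
From O via λ: add G.
From G via λ: add K.
From K via λ: add E.
From E via λ: add D, H.
No new states can be added; the closed set is {C, D, E, G, H, J, K, L, O}.

{C, D, E, G, H, J, K, L, O}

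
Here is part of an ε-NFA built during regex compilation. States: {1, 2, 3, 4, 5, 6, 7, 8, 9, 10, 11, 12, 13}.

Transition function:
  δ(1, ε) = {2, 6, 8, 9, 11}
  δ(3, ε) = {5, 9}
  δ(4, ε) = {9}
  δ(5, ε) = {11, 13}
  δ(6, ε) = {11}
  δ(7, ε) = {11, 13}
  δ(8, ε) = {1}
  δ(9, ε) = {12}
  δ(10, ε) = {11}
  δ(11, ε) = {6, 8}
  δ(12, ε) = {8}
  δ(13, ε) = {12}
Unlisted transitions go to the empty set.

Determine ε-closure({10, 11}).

Start with {10, 11}.
From 11 via ε: add 6, 8.
From 8 via ε: add 1.
From 1 via ε: add 2, 9.
From 9 via ε: add 12.
No new states can be added; the closed set is {1, 2, 6, 8, 9, 10, 11, 12}.

{1, 2, 6, 8, 9, 10, 11, 12}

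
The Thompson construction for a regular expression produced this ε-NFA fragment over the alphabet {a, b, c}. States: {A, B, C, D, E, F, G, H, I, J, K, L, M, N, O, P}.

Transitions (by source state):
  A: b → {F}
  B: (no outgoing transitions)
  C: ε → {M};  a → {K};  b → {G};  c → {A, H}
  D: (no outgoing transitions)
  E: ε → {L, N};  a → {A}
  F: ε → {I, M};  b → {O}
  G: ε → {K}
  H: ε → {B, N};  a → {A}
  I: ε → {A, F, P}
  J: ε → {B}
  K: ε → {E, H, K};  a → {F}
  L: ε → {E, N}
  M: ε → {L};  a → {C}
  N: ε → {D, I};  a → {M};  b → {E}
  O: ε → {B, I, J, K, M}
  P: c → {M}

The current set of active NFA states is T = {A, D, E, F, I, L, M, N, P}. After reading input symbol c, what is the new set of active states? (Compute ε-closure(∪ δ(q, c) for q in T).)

P on c → {M}.
No c-transition from A, D, E, F, I, L, M, N.
Union after reading c: {M}.
Now take the ε-closure:
From M via ε: add L.
From L via ε: add E, N.
From N via ε: add D, I.
From I via ε: add A, F, P.
No new states can be added; the closed set is {A, D, E, F, I, L, M, N, P}.

{A, D, E, F, I, L, M, N, P}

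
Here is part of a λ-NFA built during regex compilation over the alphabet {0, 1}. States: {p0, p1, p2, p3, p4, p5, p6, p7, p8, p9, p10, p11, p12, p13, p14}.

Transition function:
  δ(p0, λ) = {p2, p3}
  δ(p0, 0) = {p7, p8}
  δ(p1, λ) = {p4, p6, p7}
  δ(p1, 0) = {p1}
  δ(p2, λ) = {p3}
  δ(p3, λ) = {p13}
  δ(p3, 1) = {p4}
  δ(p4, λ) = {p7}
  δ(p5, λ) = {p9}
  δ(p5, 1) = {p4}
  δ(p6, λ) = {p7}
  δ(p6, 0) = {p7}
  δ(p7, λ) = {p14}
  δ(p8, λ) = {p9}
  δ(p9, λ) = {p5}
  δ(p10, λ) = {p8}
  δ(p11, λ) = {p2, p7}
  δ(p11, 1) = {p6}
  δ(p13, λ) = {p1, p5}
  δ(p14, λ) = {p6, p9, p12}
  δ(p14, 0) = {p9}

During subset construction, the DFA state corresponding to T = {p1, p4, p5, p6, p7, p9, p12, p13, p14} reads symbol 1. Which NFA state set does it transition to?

p5 on 1 → {p4}.
No 1-transition from p1, p4, p6, p7, p9, p12, p13, p14.
Union after reading 1: {p4}.
Now take the λ-closure:
From p4 via λ: add p7.
From p7 via λ: add p14.
From p14 via λ: add p6, p9, p12.
From p9 via λ: add p5.
No new states can be added; the closed set is {p4, p5, p6, p7, p9, p12, p14}.

{p4, p5, p6, p7, p9, p12, p14}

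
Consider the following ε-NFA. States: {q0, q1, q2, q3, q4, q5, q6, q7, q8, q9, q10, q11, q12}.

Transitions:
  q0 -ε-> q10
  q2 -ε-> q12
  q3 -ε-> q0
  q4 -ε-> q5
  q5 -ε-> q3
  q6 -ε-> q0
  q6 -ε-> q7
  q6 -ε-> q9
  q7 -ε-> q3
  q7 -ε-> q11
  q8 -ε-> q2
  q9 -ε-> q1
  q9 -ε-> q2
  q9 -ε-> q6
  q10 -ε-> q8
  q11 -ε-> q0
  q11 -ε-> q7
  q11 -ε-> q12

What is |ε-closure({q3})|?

6

Start with {q3}.
From q3 via ε: add q0.
From q0 via ε: add q10.
From q10 via ε: add q8.
From q8 via ε: add q2.
From q2 via ε: add q12.
ε-closure = {q0, q2, q3, q8, q10, q12}, which has 6 states.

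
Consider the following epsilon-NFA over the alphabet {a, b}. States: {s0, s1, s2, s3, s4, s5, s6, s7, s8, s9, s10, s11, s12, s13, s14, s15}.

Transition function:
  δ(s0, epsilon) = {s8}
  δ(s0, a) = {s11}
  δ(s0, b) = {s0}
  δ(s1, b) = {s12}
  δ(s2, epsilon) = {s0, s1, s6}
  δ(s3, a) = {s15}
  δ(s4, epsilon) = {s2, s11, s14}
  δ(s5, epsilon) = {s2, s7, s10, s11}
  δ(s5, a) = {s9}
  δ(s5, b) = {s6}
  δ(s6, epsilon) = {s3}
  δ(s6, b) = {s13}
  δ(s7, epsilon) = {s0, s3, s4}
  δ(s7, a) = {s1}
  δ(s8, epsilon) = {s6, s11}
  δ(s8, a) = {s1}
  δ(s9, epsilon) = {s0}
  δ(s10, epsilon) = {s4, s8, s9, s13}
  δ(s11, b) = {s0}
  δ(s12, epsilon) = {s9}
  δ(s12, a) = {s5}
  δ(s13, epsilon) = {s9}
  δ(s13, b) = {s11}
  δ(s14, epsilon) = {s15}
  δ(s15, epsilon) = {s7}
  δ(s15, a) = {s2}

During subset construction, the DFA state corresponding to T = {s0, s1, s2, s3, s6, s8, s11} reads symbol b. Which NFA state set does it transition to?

{s0, s3, s6, s8, s9, s11, s12, s13}

s0 on b → {s0}.
s1 on b → {s12}.
s6 on b → {s13}.
s11 on b → {s0}.
No b-transition from s2, s3, s8.
Union after reading b: {s0, s12, s13}.
Now take the epsilon-closure:
From s0 via epsilon: add s8.
From s12 via epsilon: add s9.
From s8 via epsilon: add s6, s11.
From s6 via epsilon: add s3.
No new states can be added; the closed set is {s0, s3, s6, s8, s9, s11, s12, s13}.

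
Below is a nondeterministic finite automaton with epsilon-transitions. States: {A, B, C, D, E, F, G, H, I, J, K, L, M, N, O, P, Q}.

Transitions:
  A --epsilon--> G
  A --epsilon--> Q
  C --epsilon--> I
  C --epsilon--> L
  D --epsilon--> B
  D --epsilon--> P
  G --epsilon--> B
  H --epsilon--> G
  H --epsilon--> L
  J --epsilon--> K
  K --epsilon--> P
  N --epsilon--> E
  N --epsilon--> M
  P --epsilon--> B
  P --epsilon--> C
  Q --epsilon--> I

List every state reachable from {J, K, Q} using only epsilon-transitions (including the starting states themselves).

{B, C, I, J, K, L, P, Q}

Start with {J, K, Q}.
From K via epsilon: add P.
From Q via epsilon: add I.
From P via epsilon: add B, C.
From C via epsilon: add L.
No new states can be added; the closed set is {B, C, I, J, K, L, P, Q}.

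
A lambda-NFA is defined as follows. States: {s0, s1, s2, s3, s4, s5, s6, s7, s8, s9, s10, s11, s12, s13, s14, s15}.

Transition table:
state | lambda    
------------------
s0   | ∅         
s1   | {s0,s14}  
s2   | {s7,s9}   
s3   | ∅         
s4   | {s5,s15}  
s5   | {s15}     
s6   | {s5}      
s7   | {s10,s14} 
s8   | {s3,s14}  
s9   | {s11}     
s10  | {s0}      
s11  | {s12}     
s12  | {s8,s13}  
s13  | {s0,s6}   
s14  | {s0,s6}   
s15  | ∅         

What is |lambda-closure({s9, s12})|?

Start with {s9, s12}.
From s9 via lambda: add s11.
From s12 via lambda: add s8, s13.
From s8 via lambda: add s3, s14.
From s13 via lambda: add s0, s6.
From s6 via lambda: add s5.
From s5 via lambda: add s15.
lambda-closure = {s0, s3, s5, s6, s8, s9, s11, s12, s13, s14, s15}, which has 11 states.

11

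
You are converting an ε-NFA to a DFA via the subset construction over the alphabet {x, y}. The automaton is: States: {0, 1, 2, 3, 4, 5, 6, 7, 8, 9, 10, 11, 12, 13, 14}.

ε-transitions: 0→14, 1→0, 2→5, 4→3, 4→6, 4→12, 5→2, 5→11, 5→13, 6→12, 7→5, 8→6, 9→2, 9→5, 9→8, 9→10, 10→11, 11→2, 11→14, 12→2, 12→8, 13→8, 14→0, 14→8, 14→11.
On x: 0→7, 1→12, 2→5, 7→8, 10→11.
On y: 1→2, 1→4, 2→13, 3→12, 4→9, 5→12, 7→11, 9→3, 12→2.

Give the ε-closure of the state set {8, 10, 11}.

{0, 2, 5, 6, 8, 10, 11, 12, 13, 14}

Start with {8, 10, 11}.
From 8 via ε: add 6.
From 11 via ε: add 2, 14.
From 2 via ε: add 5.
From 6 via ε: add 12.
From 14 via ε: add 0.
From 5 via ε: add 13.
No new states can be added; the closed set is {0, 2, 5, 6, 8, 10, 11, 12, 13, 14}.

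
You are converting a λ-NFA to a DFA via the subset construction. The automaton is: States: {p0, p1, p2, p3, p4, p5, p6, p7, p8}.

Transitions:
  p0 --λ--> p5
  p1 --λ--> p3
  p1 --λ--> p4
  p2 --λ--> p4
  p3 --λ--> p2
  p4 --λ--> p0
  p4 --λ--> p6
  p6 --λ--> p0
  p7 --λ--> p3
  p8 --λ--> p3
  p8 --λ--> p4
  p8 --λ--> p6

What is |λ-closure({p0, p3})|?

6

Start with {p0, p3}.
From p0 via λ: add p5.
From p3 via λ: add p2.
From p2 via λ: add p4.
From p4 via λ: add p6.
λ-closure = {p0, p2, p3, p4, p5, p6}, which has 6 states.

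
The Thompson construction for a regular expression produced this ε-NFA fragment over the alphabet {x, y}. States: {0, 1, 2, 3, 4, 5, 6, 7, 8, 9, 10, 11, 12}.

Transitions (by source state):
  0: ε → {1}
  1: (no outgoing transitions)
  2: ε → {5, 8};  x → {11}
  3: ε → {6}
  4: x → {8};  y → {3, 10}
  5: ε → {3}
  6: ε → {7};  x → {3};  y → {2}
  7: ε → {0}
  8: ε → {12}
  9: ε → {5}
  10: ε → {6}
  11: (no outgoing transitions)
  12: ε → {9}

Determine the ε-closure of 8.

{0, 1, 3, 5, 6, 7, 8, 9, 12}

Start with {8}.
From 8 via ε: add 12.
From 12 via ε: add 9.
From 9 via ε: add 5.
From 5 via ε: add 3.
From 3 via ε: add 6.
From 6 via ε: add 7.
From 7 via ε: add 0.
From 0 via ε: add 1.
No new states can be added; the closed set is {0, 1, 3, 5, 6, 7, 8, 9, 12}.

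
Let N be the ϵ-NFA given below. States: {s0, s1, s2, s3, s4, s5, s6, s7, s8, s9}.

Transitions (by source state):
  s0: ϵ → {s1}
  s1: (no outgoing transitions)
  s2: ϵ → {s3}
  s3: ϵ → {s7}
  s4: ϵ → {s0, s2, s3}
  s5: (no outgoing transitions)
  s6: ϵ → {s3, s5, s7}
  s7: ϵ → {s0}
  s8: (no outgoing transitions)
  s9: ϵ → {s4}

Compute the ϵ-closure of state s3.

Start with {s3}.
From s3 via ϵ: add s7.
From s7 via ϵ: add s0.
From s0 via ϵ: add s1.
No new states can be added; the closed set is {s0, s1, s3, s7}.

{s0, s1, s3, s7}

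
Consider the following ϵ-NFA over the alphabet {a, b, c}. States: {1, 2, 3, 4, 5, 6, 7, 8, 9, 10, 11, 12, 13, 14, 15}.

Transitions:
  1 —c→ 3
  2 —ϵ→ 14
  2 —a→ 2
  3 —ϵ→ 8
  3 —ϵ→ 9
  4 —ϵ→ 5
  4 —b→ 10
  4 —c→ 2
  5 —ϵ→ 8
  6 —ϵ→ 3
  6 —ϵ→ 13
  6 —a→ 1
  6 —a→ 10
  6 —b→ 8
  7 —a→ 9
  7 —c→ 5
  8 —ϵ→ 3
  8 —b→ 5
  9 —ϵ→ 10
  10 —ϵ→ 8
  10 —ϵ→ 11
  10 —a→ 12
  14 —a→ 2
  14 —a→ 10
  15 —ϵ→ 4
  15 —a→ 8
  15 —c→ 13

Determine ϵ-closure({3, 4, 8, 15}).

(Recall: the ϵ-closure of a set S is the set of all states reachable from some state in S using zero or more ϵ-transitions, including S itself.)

{3, 4, 5, 8, 9, 10, 11, 15}

Start with {3, 4, 8, 15}.
From 3 via ϵ: add 9.
From 4 via ϵ: add 5.
From 9 via ϵ: add 10.
From 10 via ϵ: add 11.
No new states can be added; the closed set is {3, 4, 5, 8, 9, 10, 11, 15}.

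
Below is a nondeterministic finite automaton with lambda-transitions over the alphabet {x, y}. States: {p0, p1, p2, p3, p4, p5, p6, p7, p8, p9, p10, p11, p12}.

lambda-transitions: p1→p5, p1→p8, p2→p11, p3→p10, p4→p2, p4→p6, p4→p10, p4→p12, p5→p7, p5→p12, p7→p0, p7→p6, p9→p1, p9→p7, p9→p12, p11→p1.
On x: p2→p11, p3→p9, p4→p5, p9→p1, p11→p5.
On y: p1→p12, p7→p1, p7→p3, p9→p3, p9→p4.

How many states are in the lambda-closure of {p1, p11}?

8

Start with {p1, p11}.
From p1 via lambda: add p5, p8.
From p5 via lambda: add p7, p12.
From p7 via lambda: add p0, p6.
lambda-closure = {p0, p1, p5, p6, p7, p8, p11, p12}, which has 8 states.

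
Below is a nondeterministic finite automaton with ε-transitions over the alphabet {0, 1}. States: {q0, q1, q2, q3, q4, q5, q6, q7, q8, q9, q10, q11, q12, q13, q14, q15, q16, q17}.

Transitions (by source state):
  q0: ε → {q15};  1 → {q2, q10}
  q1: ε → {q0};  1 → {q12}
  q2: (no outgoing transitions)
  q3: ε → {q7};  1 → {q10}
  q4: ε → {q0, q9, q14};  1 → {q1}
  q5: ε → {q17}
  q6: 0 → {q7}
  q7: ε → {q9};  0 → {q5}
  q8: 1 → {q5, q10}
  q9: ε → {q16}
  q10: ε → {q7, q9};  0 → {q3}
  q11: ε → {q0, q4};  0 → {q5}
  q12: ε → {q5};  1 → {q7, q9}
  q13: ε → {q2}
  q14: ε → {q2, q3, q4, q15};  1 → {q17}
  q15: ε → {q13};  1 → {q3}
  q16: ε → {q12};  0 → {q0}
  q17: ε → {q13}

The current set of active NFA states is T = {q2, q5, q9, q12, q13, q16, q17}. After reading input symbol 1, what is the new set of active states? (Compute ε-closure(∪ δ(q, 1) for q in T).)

q12 on 1 → {q7, q9}.
No 1-transition from q2, q5, q9, q13, q16, q17.
Union after reading 1: {q7, q9}.
Now take the ε-closure:
From q9 via ε: add q16.
From q16 via ε: add q12.
From q12 via ε: add q5.
From q5 via ε: add q17.
From q17 via ε: add q13.
From q13 via ε: add q2.
No new states can be added; the closed set is {q2, q5, q7, q9, q12, q13, q16, q17}.

{q2, q5, q7, q9, q12, q13, q16, q17}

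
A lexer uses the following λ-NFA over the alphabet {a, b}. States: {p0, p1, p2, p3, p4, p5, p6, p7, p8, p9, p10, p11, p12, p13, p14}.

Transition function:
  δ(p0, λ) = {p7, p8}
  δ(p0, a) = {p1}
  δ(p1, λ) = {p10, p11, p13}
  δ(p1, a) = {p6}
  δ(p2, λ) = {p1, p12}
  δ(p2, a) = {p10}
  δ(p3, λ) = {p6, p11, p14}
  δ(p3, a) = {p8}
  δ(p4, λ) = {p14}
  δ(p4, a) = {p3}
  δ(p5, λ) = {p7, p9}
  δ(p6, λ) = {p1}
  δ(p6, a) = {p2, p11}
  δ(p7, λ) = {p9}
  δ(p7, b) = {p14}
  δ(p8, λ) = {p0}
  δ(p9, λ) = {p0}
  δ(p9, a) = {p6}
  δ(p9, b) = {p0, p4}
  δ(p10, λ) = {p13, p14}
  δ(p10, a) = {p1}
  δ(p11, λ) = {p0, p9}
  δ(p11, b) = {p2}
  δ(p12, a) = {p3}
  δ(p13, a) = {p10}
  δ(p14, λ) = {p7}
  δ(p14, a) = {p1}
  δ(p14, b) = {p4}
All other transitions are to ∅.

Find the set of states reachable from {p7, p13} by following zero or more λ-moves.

Start with {p7, p13}.
From p7 via λ: add p9.
From p9 via λ: add p0.
From p0 via λ: add p8.
No new states can be added; the closed set is {p0, p7, p8, p9, p13}.

{p0, p7, p8, p9, p13}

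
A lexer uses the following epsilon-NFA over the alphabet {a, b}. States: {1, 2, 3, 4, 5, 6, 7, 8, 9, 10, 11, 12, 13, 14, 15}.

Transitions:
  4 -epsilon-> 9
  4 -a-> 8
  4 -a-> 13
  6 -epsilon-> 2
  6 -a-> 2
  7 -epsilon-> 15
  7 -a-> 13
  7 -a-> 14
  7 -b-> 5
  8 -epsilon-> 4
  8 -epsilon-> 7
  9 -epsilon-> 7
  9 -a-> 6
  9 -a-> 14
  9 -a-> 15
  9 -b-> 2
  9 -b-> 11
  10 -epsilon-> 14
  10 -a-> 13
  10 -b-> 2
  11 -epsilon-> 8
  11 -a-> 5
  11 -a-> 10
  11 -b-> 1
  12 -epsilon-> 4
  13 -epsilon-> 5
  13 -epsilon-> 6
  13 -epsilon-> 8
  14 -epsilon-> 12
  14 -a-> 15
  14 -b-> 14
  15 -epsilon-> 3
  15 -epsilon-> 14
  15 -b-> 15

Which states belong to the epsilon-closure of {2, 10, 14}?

{2, 3, 4, 7, 9, 10, 12, 14, 15}

Start with {2, 10, 14}.
From 14 via epsilon: add 12.
From 12 via epsilon: add 4.
From 4 via epsilon: add 9.
From 9 via epsilon: add 7.
From 7 via epsilon: add 15.
From 15 via epsilon: add 3.
No new states can be added; the closed set is {2, 3, 4, 7, 9, 10, 12, 14, 15}.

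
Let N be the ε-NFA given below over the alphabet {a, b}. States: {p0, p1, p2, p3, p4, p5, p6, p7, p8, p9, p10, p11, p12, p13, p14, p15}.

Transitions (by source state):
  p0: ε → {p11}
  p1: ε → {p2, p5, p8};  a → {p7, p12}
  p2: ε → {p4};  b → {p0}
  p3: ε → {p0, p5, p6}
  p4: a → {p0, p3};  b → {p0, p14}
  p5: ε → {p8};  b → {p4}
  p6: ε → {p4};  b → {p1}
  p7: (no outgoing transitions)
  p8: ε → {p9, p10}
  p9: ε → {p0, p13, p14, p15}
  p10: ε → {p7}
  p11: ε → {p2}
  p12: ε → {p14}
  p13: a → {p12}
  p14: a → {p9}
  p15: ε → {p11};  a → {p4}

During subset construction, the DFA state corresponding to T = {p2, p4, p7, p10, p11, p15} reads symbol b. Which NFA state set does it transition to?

{p0, p2, p4, p11, p14}

p2 on b → {p0}.
p4 on b → {p0, p14}.
No b-transition from p7, p10, p11, p15.
Union after reading b: {p0, p14}.
Now take the ε-closure:
From p0 via ε: add p11.
From p11 via ε: add p2.
From p2 via ε: add p4.
No new states can be added; the closed set is {p0, p2, p4, p11, p14}.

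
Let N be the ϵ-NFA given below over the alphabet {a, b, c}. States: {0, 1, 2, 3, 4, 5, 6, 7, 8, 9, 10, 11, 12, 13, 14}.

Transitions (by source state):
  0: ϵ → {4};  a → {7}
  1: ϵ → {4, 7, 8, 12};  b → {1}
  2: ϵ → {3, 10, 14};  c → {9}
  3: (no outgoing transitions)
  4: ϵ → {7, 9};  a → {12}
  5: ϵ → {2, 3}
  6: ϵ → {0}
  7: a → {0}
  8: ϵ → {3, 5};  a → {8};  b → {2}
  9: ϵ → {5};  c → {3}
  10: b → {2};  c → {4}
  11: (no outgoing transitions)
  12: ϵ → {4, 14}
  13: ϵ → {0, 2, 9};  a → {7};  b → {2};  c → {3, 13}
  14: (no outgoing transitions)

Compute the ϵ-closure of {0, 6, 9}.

{0, 2, 3, 4, 5, 6, 7, 9, 10, 14}

Start with {0, 6, 9}.
From 0 via ϵ: add 4.
From 9 via ϵ: add 5.
From 4 via ϵ: add 7.
From 5 via ϵ: add 2, 3.
From 2 via ϵ: add 10, 14.
No new states can be added; the closed set is {0, 2, 3, 4, 5, 6, 7, 9, 10, 14}.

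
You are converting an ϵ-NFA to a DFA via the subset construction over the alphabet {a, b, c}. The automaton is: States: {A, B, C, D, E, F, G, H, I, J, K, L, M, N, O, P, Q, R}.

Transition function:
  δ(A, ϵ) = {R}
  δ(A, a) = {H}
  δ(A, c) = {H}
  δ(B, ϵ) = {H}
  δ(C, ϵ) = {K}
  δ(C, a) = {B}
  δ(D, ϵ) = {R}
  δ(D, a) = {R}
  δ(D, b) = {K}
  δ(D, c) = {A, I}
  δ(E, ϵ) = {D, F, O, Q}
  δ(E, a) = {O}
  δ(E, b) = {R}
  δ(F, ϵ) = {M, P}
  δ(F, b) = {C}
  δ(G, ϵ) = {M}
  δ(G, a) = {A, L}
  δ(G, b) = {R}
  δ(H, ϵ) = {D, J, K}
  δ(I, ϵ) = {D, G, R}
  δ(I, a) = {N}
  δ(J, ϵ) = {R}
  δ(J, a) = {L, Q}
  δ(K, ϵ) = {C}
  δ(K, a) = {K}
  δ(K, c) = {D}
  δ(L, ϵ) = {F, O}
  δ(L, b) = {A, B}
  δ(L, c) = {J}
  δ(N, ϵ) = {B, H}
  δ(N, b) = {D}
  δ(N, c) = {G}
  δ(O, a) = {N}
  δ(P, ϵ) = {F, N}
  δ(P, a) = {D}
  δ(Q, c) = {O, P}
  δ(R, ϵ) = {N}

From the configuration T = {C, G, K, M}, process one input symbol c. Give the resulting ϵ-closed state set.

K on c → {D}.
No c-transition from C, G, M.
Union after reading c: {D}.
Now take the ϵ-closure:
From D via ϵ: add R.
From R via ϵ: add N.
From N via ϵ: add B, H.
From H via ϵ: add J, K.
From K via ϵ: add C.
No new states can be added; the closed set is {B, C, D, H, J, K, N, R}.

{B, C, D, H, J, K, N, R}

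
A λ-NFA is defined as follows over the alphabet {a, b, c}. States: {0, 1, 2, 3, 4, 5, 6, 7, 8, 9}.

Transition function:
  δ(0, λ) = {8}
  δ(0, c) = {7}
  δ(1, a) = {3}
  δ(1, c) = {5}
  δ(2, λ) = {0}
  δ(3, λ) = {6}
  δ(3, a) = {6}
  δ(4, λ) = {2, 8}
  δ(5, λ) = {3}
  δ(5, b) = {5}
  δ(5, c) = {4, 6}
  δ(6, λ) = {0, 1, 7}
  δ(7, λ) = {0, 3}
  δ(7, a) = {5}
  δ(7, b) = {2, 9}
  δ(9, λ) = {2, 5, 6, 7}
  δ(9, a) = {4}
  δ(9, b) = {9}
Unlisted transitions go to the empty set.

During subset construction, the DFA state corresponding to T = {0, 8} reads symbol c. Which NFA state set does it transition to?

0 on c → {7}.
No c-transition from 8.
Union after reading c: {7}.
Now take the λ-closure:
From 7 via λ: add 0, 3.
From 0 via λ: add 8.
From 3 via λ: add 6.
From 6 via λ: add 1.
No new states can be added; the closed set is {0, 1, 3, 6, 7, 8}.

{0, 1, 3, 6, 7, 8}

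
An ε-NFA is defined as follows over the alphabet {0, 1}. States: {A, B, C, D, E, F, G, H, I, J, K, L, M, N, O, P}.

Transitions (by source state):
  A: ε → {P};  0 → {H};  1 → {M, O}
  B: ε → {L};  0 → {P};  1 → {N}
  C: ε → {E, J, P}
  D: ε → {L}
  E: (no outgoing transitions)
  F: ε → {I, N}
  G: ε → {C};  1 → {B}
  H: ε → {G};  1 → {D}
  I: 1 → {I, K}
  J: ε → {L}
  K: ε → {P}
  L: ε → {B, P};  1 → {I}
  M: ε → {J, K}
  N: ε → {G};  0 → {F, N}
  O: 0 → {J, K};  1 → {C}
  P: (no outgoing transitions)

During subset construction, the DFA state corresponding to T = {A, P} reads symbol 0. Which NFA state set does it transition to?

{B, C, E, G, H, J, L, P}

A on 0 → {H}.
No 0-transition from P.
Union after reading 0: {H}.
Now take the ε-closure:
From H via ε: add G.
From G via ε: add C.
From C via ε: add E, J, P.
From J via ε: add L.
From L via ε: add B.
No new states can be added; the closed set is {B, C, E, G, H, J, L, P}.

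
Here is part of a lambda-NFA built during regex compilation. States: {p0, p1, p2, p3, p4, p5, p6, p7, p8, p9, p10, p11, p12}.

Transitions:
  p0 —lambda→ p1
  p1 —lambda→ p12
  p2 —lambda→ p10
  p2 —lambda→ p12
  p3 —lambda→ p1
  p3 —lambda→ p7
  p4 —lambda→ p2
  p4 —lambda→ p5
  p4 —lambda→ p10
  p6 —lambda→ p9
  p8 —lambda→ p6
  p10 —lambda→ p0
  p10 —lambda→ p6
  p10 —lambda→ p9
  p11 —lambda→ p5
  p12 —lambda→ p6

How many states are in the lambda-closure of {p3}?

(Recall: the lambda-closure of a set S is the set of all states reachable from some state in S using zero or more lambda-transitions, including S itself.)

6

Start with {p3}.
From p3 via lambda: add p1, p7.
From p1 via lambda: add p12.
From p12 via lambda: add p6.
From p6 via lambda: add p9.
lambda-closure = {p1, p3, p6, p7, p9, p12}, which has 6 states.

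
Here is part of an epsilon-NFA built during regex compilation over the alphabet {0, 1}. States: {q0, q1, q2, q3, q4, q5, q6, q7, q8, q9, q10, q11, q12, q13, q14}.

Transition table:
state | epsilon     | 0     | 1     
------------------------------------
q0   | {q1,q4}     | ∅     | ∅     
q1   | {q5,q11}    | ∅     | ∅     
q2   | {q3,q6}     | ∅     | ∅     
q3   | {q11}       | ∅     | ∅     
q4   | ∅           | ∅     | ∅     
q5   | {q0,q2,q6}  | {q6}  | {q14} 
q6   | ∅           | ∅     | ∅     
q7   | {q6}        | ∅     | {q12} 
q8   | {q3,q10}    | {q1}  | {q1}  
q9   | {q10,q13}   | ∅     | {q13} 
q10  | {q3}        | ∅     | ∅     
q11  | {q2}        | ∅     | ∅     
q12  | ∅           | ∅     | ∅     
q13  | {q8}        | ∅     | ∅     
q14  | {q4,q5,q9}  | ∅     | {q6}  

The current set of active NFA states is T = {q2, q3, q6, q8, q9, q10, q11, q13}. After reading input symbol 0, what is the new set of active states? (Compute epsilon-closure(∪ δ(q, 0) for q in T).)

q8 on 0 → {q1}.
No 0-transition from q2, q3, q6, q9, q10, q11, q13.
Union after reading 0: {q1}.
Now take the epsilon-closure:
From q1 via epsilon: add q5, q11.
From q5 via epsilon: add q0, q2, q6.
From q0 via epsilon: add q4.
From q2 via epsilon: add q3.
No new states can be added; the closed set is {q0, q1, q2, q3, q4, q5, q6, q11}.

{q0, q1, q2, q3, q4, q5, q6, q11}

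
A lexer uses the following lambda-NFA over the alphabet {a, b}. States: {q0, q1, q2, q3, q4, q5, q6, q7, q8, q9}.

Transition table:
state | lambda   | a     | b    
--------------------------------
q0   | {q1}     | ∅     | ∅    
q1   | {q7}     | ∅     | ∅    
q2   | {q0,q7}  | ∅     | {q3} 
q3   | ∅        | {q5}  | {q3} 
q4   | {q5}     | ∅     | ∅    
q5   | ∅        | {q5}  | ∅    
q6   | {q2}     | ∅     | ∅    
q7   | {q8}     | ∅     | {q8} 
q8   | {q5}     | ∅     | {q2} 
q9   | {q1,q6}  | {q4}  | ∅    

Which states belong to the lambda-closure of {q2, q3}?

{q0, q1, q2, q3, q5, q7, q8}

Start with {q2, q3}.
From q2 via lambda: add q0, q7.
From q0 via lambda: add q1.
From q7 via lambda: add q8.
From q8 via lambda: add q5.
No new states can be added; the closed set is {q0, q1, q2, q3, q5, q7, q8}.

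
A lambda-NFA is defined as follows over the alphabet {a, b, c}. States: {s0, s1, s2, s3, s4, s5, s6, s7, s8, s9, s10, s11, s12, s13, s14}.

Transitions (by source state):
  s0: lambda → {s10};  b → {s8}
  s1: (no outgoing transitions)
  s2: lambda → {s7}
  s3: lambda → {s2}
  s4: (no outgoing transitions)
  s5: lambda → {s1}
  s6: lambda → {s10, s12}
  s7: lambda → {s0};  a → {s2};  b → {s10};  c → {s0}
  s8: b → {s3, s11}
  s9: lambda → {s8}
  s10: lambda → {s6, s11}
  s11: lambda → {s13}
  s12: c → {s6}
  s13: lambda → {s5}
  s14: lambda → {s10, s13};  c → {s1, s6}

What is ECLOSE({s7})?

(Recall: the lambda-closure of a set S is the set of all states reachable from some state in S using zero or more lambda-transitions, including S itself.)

{s0, s1, s5, s6, s7, s10, s11, s12, s13}

Start with {s7}.
From s7 via lambda: add s0.
From s0 via lambda: add s10.
From s10 via lambda: add s6, s11.
From s6 via lambda: add s12.
From s11 via lambda: add s13.
From s13 via lambda: add s5.
From s5 via lambda: add s1.
No new states can be added; the closed set is {s0, s1, s5, s6, s7, s10, s11, s12, s13}.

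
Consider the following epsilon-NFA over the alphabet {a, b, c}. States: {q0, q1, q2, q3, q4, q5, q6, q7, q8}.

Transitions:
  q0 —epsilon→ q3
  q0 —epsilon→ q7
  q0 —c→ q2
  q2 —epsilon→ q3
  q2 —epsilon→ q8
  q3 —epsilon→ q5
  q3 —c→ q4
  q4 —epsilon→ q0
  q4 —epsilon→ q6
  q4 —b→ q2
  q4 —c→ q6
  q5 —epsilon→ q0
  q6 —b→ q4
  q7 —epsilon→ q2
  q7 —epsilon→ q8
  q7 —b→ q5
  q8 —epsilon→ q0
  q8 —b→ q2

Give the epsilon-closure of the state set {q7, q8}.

{q0, q2, q3, q5, q7, q8}

Start with {q7, q8}.
From q7 via epsilon: add q2.
From q8 via epsilon: add q0.
From q0 via epsilon: add q3.
From q3 via epsilon: add q5.
No new states can be added; the closed set is {q0, q2, q3, q5, q7, q8}.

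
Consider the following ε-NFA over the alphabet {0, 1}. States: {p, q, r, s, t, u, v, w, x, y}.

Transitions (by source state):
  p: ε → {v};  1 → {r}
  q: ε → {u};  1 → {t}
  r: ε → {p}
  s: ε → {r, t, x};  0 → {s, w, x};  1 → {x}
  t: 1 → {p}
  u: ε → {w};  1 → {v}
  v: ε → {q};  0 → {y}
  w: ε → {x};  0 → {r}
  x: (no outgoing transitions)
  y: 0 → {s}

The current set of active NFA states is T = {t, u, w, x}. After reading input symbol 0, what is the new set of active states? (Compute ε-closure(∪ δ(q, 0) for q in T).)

w on 0 → {r}.
No 0-transition from t, u, x.
Union after reading 0: {r}.
Now take the ε-closure:
From r via ε: add p.
From p via ε: add v.
From v via ε: add q.
From q via ε: add u.
From u via ε: add w.
From w via ε: add x.
No new states can be added; the closed set is {p, q, r, u, v, w, x}.

{p, q, r, u, v, w, x}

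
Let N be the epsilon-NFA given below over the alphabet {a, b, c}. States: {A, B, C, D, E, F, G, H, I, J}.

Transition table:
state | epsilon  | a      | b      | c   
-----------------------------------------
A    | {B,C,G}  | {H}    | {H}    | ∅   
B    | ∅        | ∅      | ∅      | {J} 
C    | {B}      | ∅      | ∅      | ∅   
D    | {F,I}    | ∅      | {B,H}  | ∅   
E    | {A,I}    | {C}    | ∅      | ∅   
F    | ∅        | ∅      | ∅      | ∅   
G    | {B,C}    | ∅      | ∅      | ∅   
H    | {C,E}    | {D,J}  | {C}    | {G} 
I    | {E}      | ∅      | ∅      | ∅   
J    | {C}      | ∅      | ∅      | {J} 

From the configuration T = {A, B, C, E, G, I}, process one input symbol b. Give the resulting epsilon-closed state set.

{A, B, C, E, G, H, I}

A on b → {H}.
No b-transition from B, C, E, G, I.
Union after reading b: {H}.
Now take the epsilon-closure:
From H via epsilon: add C, E.
From C via epsilon: add B.
From E via epsilon: add A, I.
From A via epsilon: add G.
No new states can be added; the closed set is {A, B, C, E, G, H, I}.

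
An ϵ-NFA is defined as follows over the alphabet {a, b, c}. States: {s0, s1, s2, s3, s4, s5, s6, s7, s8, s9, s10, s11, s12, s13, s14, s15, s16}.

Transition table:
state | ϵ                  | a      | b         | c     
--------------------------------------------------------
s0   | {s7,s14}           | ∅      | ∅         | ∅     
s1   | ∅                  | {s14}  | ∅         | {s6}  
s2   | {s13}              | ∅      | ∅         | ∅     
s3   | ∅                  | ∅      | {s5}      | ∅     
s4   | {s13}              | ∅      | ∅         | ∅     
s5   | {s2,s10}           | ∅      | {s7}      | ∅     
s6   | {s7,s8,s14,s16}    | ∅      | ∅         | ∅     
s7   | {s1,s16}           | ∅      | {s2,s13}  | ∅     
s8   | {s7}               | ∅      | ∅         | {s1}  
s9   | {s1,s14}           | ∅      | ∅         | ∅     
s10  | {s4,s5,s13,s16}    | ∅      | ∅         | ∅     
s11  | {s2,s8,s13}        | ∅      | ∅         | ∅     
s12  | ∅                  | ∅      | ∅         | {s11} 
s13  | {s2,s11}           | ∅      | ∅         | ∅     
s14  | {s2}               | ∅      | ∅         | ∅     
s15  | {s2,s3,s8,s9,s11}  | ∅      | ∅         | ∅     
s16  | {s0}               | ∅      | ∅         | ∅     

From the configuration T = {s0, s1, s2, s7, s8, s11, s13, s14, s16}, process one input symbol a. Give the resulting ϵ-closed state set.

{s0, s1, s2, s7, s8, s11, s13, s14, s16}

s1 on a → {s14}.
No a-transition from s0, s2, s7, s8, s11, s13, s14, s16.
Union after reading a: {s14}.
Now take the ϵ-closure:
From s14 via ϵ: add s2.
From s2 via ϵ: add s13.
From s13 via ϵ: add s11.
From s11 via ϵ: add s8.
From s8 via ϵ: add s7.
From s7 via ϵ: add s1, s16.
From s16 via ϵ: add s0.
No new states can be added; the closed set is {s0, s1, s2, s7, s8, s11, s13, s14, s16}.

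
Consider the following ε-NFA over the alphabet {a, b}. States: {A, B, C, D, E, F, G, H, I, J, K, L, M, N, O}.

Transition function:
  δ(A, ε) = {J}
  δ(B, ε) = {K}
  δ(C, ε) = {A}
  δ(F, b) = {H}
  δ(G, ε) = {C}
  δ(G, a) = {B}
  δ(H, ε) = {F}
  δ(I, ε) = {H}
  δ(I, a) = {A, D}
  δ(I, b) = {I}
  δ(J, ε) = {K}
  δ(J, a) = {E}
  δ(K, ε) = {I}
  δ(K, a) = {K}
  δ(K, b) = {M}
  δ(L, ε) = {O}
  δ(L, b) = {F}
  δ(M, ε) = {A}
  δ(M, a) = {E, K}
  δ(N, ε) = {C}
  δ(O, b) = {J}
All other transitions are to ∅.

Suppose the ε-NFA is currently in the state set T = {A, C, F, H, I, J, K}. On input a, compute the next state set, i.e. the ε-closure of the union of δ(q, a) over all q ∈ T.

I on a → {A, D}.
J on a → {E}.
K on a → {K}.
No a-transition from A, C, F, H.
Union after reading a: {A, D, E, K}.
Now take the ε-closure:
From A via ε: add J.
From K via ε: add I.
From I via ε: add H.
From H via ε: add F.
No new states can be added; the closed set is {A, D, E, F, H, I, J, K}.

{A, D, E, F, H, I, J, K}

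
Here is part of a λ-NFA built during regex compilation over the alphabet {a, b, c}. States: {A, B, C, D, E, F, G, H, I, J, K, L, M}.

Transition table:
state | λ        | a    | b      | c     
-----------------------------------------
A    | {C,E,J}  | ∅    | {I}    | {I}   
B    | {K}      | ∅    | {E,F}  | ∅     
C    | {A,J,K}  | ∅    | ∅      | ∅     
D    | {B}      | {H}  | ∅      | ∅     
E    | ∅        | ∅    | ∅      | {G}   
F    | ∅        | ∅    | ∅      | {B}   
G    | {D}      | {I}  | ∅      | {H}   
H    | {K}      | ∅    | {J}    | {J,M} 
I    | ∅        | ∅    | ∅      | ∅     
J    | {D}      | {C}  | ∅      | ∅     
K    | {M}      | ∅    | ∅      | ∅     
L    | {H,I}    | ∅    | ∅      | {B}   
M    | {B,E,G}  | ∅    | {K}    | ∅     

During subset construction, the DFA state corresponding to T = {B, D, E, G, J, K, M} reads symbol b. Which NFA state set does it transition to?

{B, D, E, F, G, K, M}

B on b → {E, F}.
M on b → {K}.
No b-transition from D, E, G, J, K.
Union after reading b: {E, F, K}.
Now take the λ-closure:
From K via λ: add M.
From M via λ: add B, G.
From G via λ: add D.
No new states can be added; the closed set is {B, D, E, F, G, K, M}.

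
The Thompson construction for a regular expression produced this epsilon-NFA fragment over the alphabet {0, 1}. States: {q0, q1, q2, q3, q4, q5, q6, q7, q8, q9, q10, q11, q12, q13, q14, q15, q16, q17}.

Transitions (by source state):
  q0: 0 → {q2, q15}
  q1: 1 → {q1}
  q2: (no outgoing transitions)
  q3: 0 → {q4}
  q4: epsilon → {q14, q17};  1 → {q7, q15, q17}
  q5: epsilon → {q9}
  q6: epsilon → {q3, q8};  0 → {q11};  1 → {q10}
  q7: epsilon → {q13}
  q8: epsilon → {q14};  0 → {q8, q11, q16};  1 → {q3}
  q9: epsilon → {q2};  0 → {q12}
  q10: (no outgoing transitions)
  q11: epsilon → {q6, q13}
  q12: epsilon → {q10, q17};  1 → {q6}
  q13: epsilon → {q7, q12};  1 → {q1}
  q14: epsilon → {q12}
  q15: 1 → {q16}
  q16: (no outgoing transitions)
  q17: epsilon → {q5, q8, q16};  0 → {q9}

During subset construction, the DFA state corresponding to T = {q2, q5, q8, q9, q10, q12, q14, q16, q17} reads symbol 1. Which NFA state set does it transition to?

q8 on 1 → {q3}.
q12 on 1 → {q6}.
No 1-transition from q2, q5, q9, q10, q14, q16, q17.
Union after reading 1: {q3, q6}.
Now take the epsilon-closure:
From q6 via epsilon: add q8.
From q8 via epsilon: add q14.
From q14 via epsilon: add q12.
From q12 via epsilon: add q10, q17.
From q17 via epsilon: add q5, q16.
From q5 via epsilon: add q9.
From q9 via epsilon: add q2.
No new states can be added; the closed set is {q2, q3, q5, q6, q8, q9, q10, q12, q14, q16, q17}.

{q2, q3, q5, q6, q8, q9, q10, q12, q14, q16, q17}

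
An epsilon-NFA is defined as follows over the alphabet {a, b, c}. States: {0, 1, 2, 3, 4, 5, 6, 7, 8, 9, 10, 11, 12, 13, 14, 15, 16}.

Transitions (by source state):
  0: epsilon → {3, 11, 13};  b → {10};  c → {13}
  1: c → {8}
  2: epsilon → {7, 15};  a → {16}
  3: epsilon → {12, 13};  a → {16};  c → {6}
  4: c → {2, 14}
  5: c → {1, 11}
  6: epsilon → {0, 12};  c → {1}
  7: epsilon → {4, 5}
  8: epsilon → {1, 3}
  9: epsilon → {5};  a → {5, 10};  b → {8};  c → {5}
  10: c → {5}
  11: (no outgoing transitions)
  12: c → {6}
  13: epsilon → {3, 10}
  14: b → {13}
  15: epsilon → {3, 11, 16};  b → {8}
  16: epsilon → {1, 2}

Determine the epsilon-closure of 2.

{1, 2, 3, 4, 5, 7, 10, 11, 12, 13, 15, 16}

Start with {2}.
From 2 via epsilon: add 7, 15.
From 7 via epsilon: add 4, 5.
From 15 via epsilon: add 3, 11, 16.
From 3 via epsilon: add 12, 13.
From 16 via epsilon: add 1.
From 13 via epsilon: add 10.
No new states can be added; the closed set is {1, 2, 3, 4, 5, 7, 10, 11, 12, 13, 15, 16}.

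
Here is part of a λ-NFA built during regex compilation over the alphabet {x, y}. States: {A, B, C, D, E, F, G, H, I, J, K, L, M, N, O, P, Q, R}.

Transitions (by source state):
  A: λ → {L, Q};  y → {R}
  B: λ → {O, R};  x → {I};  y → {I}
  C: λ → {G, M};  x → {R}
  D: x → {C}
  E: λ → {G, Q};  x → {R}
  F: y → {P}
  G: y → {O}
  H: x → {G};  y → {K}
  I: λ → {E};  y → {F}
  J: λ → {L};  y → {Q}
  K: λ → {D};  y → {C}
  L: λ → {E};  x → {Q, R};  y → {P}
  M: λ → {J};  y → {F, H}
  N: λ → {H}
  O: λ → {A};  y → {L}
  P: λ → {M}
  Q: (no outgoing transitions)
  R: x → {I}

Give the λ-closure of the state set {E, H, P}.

{E, G, H, J, L, M, P, Q}

Start with {E, H, P}.
From E via λ: add G, Q.
From P via λ: add M.
From M via λ: add J.
From J via λ: add L.
No new states can be added; the closed set is {E, G, H, J, L, M, P, Q}.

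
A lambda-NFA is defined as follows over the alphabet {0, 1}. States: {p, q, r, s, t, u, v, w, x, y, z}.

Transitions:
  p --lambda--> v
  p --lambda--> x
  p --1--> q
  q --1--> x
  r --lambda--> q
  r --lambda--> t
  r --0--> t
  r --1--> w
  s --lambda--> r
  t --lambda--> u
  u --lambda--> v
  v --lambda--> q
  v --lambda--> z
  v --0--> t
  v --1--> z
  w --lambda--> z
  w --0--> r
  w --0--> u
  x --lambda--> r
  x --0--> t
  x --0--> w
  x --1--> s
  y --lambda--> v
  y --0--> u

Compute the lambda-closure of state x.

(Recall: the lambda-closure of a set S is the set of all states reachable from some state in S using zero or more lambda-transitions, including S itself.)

{q, r, t, u, v, x, z}

Start with {x}.
From x via lambda: add r.
From r via lambda: add q, t.
From t via lambda: add u.
From u via lambda: add v.
From v via lambda: add z.
No new states can be added; the closed set is {q, r, t, u, v, x, z}.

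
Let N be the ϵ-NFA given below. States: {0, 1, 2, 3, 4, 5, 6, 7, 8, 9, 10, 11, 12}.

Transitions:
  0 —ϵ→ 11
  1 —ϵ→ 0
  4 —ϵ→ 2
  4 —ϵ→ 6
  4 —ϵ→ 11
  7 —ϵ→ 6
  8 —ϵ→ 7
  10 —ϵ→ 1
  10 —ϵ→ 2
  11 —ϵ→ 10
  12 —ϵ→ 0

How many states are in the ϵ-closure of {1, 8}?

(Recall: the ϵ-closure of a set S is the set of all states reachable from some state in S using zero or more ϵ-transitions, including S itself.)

8

Start with {1, 8}.
From 1 via ϵ: add 0.
From 8 via ϵ: add 7.
From 0 via ϵ: add 11.
From 7 via ϵ: add 6.
From 11 via ϵ: add 10.
From 10 via ϵ: add 2.
ϵ-closure = {0, 1, 2, 6, 7, 8, 10, 11}, which has 8 states.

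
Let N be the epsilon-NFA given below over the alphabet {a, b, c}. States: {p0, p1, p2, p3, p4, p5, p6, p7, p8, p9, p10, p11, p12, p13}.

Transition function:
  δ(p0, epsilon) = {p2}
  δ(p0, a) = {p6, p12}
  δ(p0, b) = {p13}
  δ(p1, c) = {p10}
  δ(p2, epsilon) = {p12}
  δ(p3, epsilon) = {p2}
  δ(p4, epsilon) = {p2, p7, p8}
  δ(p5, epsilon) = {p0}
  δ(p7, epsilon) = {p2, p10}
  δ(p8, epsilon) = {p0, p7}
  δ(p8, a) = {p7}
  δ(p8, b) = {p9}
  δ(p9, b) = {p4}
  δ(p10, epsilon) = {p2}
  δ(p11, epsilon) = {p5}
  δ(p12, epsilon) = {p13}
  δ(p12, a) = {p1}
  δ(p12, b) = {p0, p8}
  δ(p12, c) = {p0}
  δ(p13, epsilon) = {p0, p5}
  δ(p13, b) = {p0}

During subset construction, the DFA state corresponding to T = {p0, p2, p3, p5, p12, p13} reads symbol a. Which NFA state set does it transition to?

{p0, p1, p2, p5, p6, p12, p13}

p0 on a → {p6, p12}.
p12 on a → {p1}.
No a-transition from p2, p3, p5, p13.
Union after reading a: {p1, p6, p12}.
Now take the epsilon-closure:
From p12 via epsilon: add p13.
From p13 via epsilon: add p0, p5.
From p0 via epsilon: add p2.
No new states can be added; the closed set is {p0, p1, p2, p5, p6, p12, p13}.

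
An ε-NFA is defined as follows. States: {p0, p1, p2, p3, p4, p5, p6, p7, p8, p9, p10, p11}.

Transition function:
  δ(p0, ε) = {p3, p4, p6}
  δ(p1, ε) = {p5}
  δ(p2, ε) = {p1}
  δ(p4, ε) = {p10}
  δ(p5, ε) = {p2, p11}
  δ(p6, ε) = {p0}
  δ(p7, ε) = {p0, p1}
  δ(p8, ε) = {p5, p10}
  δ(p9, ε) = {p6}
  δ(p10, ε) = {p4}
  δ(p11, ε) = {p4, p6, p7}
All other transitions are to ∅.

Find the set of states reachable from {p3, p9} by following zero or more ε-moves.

Start with {p3, p9}.
From p9 via ε: add p6.
From p6 via ε: add p0.
From p0 via ε: add p4.
From p4 via ε: add p10.
No new states can be added; the closed set is {p0, p3, p4, p6, p9, p10}.

{p0, p3, p4, p6, p9, p10}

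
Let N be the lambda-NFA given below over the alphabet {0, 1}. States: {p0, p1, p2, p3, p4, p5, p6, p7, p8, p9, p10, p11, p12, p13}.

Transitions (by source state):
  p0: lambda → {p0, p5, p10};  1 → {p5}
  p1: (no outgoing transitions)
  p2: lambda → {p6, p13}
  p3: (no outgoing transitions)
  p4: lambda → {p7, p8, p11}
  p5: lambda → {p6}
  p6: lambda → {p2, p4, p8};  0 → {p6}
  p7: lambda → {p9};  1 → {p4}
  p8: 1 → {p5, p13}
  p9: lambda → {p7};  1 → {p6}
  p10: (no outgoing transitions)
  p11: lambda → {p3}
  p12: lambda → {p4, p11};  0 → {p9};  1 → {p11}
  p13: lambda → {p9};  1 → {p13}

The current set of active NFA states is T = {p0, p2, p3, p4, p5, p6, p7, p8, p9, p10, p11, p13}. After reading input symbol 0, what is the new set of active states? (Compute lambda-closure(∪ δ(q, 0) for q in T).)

{p2, p3, p4, p6, p7, p8, p9, p11, p13}

p6 on 0 → {p6}.
No 0-transition from p0, p2, p3, p4, p5, p7, p8, p9, p10, p11, p13.
Union after reading 0: {p6}.
Now take the lambda-closure:
From p6 via lambda: add p2, p4, p8.
From p2 via lambda: add p13.
From p4 via lambda: add p7, p11.
From p7 via lambda: add p9.
From p11 via lambda: add p3.
No new states can be added; the closed set is {p2, p3, p4, p6, p7, p8, p9, p11, p13}.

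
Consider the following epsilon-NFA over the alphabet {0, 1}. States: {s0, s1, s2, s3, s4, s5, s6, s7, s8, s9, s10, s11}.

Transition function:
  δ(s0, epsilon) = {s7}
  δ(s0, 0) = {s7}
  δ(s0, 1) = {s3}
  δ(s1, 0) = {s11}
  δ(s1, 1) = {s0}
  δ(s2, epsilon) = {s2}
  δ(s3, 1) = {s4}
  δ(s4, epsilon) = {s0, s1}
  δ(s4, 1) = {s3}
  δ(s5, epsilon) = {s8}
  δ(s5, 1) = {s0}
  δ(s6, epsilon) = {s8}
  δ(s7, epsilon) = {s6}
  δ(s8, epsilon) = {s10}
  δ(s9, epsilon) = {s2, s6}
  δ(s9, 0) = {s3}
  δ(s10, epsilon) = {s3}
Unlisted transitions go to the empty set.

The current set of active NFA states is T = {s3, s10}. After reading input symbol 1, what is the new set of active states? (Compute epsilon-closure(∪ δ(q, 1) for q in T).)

s3 on 1 → {s4}.
No 1-transition from s10.
Union after reading 1: {s4}.
Now take the epsilon-closure:
From s4 via epsilon: add s0, s1.
From s0 via epsilon: add s7.
From s7 via epsilon: add s6.
From s6 via epsilon: add s8.
From s8 via epsilon: add s10.
From s10 via epsilon: add s3.
No new states can be added; the closed set is {s0, s1, s3, s4, s6, s7, s8, s10}.

{s0, s1, s3, s4, s6, s7, s8, s10}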